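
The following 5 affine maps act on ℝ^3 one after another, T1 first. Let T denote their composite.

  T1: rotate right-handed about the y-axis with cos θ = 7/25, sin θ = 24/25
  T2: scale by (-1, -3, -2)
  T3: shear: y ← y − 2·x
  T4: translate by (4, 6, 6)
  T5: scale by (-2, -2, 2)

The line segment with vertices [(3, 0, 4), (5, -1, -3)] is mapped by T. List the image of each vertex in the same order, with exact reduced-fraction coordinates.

image vertices: (34/25, -768/25, 476/25), (-274/25, -302/25, 864/25)

T1 rotate right-handed about the y-axis with cos θ = 7/25, sin θ = 24/25: (3, 0, 4) → (117/25, 0, -44/25); (5, -1, -3) → (-37/25, -1, -141/25)
T2 scale by (-1, -3, -2): (117/25, 0, -44/25) → (-117/25, 0, 88/25); (-37/25, -1, -141/25) → (37/25, 3, 282/25)
T3 shear: y ← y − 2·x: (-117/25, 0, 88/25) → (-117/25, 234/25, 88/25); (37/25, 3, 282/25) → (37/25, 1/25, 282/25)
T4 translate by (4, 6, 6): (-117/25, 234/25, 88/25) → (-17/25, 384/25, 238/25); (37/25, 1/25, 282/25) → (137/25, 151/25, 432/25)
T5 scale by (-2, -2, 2): (-17/25, 384/25, 238/25) → (34/25, -768/25, 476/25); (137/25, 151/25, 432/25) → (-274/25, -302/25, 864/25)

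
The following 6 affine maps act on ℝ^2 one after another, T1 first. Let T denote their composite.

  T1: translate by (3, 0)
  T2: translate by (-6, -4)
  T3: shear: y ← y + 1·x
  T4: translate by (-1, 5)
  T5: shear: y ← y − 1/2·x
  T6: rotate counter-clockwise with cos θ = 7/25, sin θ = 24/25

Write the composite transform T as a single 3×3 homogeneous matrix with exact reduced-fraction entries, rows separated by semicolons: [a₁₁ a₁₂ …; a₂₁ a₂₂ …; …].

T1 = [1 0 3; 0 1 0; 0 0 1]
T2·T1 = [1 0 -3; 0 1 -4; 0 0 1]
T3·…·T1 = [1 0 -3; 1 1 -7; 0 0 1]
T4·…·T1 = [1 0 -4; 1 1 -2; 0 0 1]
T5·…·T1 = [1 0 -4; 1/2 1 0; 0 0 1]
T6·…·T1 = [-1/5 -24/25 -28/25; 11/10 7/25 -96/25; 0 0 1]

T = [-1/5 -24/25 -28/25; 11/10 7/25 -96/25; 0 0 1]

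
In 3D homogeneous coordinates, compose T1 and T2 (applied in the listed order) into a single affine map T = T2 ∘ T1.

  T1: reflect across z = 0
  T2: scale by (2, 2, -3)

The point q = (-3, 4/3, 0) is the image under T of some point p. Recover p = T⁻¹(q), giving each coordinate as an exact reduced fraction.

T1 = [1 0 0 0; 0 1 0 0; 0 0 -1 0; 0 0 0 1]
T2·T1 = [2 0 0 0; 0 2 0 0; 0 0 3 0; 0 0 0 1]
det M = 12; M⁻¹ = [1/2 0 0 0; 0 1/2 0 0; 0 0 1/3 0; 0 0 0 1]
M⁻¹ · (-3, 4/3, 0)ᵀ = (-3/2, 2/3, 0)ᵀ

p = (-3/2, 2/3, 0)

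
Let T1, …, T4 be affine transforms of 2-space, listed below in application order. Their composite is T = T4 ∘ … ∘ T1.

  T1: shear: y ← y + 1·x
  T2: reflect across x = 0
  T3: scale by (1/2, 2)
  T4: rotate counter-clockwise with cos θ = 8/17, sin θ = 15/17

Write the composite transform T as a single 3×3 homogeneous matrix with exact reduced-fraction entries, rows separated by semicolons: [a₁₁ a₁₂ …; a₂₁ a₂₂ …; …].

T1 = [1 0 0; 1 1 0; 0 0 1]
T2·T1 = [-1 0 0; 1 1 0; 0 0 1]
T3·…·T1 = [-1/2 0 0; 2 2 0; 0 0 1]
T4·…·T1 = [-2 -30/17 0; 1/2 16/17 0; 0 0 1]

T = [-2 -30/17 0; 1/2 16/17 0; 0 0 1]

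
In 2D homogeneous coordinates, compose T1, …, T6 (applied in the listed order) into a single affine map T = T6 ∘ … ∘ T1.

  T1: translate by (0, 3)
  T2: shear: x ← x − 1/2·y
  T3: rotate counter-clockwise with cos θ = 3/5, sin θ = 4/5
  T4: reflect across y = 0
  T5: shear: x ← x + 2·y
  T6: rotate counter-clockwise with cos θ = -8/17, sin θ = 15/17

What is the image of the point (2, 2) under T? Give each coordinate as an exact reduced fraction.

T1 translate by (0, 3): (2, 2) → (2, 5)
T2 shear: x ← x − 1/2·y: (2, 5) → (-1/2, 5)
T3 rotate counter-clockwise with cos θ = 3/5, sin θ = 4/5: (-1/2, 5) → (-43/10, 13/5)
T4 reflect across y = 0: (-43/10, 13/5) → (-43/10, -13/5)
T5 shear: x ← x + 2·y: (-43/10, -13/5) → (-19/2, -13/5)
T6 rotate counter-clockwise with cos θ = -8/17, sin θ = 15/17: (-19/2, -13/5) → (115/17, -1217/170)

T(p) = (115/17, -1217/170)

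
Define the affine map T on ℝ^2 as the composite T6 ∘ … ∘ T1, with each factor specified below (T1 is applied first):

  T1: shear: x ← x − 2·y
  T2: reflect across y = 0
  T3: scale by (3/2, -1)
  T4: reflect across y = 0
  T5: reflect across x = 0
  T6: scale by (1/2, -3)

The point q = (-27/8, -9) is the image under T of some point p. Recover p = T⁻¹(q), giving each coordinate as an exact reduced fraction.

p = (-3/2, -3)

T1 = [1 -2 0; 0 1 0; 0 0 1]
T2·T1 = [1 -2 0; 0 -1 0; 0 0 1]
T3·…·T1 = [3/2 -3 0; 0 1 0; 0 0 1]
T4·…·T1 = [3/2 -3 0; 0 -1 0; 0 0 1]
T5·…·T1 = [-3/2 3 0; 0 -1 0; 0 0 1]
T6·…·T1 = [-3/4 3/2 0; 0 3 0; 0 0 1]
det M = -9/4; M⁻¹ = [-4/3 2/3 0; 0 1/3 0; 0 0 1]
M⁻¹ · (-27/8, -9)ᵀ = (-3/2, -3)ᵀ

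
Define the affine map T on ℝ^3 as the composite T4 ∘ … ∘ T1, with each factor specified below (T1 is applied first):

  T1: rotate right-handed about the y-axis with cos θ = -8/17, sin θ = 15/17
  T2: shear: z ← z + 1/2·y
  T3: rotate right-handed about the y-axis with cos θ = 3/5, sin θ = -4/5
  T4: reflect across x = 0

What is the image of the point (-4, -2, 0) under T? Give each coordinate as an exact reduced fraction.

T1 rotate right-handed about the y-axis with cos θ = -8/17, sin θ = 15/17: (-4, -2, 0) → (32/17, -2, 60/17)
T2 shear: z ← z + 1/2·y: (32/17, -2, 60/17) → (32/17, -2, 43/17)
T3 rotate right-handed about the y-axis with cos θ = 3/5, sin θ = -4/5: (32/17, -2, 43/17) → (-76/85, -2, 257/85)
T4 reflect across x = 0: (-76/85, -2, 257/85) → (76/85, -2, 257/85)

T(p) = (76/85, -2, 257/85)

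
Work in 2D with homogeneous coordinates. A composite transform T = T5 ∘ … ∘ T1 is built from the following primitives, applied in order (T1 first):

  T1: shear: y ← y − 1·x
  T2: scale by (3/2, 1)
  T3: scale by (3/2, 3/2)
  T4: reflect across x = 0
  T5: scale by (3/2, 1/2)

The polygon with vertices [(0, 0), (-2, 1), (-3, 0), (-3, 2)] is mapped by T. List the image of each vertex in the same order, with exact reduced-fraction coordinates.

T1 shear: y ← y − 1·x: (0, 0) → (0, 0); (-2, 1) → (-2, 3); (-3, 0) → (-3, 3); (-3, 2) → (-3, 5)
T2 scale by (3/2, 1): (0, 0) → (0, 0); (-2, 3) → (-3, 3); (-3, 3) → (-9/2, 3); (-3, 5) → (-9/2, 5)
T3 scale by (3/2, 3/2): (0, 0) → (0, 0); (-3, 3) → (-9/2, 9/2); (-9/2, 3) → (-27/4, 9/2); (-9/2, 5) → (-27/4, 15/2)
T4 reflect across x = 0: (0, 0) → (0, 0); (-9/2, 9/2) → (9/2, 9/2); (-27/4, 9/2) → (27/4, 9/2); (-27/4, 15/2) → (27/4, 15/2)
T5 scale by (3/2, 1/2): (0, 0) → (0, 0); (9/2, 9/2) → (27/4, 9/4); (27/4, 9/2) → (81/8, 9/4); (27/4, 15/2) → (81/8, 15/4)

image vertices: (0, 0), (27/4, 9/4), (81/8, 9/4), (81/8, 15/4)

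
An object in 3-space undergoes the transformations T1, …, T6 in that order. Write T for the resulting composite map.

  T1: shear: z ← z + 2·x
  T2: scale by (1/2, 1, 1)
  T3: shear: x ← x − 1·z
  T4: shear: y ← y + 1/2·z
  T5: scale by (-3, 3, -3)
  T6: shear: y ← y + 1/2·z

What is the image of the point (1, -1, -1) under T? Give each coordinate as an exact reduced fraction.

T(p) = (3/2, -3, -3)

T1 shear: z ← z + 2·x: (1, -1, -1) → (1, -1, 1)
T2 scale by (1/2, 1, 1): (1, -1, 1) → (1/2, -1, 1)
T3 shear: x ← x − 1·z: (1/2, -1, 1) → (-1/2, -1, 1)
T4 shear: y ← y + 1/2·z: (-1/2, -1, 1) → (-1/2, -1/2, 1)
T5 scale by (-3, 3, -3): (-1/2, -1/2, 1) → (3/2, -3/2, -3)
T6 shear: y ← y + 1/2·z: (3/2, -3/2, -3) → (3/2, -3, -3)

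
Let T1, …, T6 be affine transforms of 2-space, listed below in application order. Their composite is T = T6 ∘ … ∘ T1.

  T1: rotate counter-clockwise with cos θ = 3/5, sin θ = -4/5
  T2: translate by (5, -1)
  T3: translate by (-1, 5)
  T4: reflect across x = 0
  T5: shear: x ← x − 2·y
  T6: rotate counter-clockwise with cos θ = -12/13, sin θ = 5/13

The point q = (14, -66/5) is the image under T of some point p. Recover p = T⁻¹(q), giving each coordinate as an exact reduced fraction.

p = (-2, 2)

T1 = [3/5 4/5 0; -4/5 3/5 0; 0 0 1]
T2·T1 = [3/5 4/5 5; -4/5 3/5 -1; 0 0 1]
T3·…·T1 = [3/5 4/5 4; -4/5 3/5 4; 0 0 1]
T4·…·T1 = [-3/5 -4/5 -4; -4/5 3/5 4; 0 0 1]
T5·…·T1 = [1 -2 -12; -4/5 3/5 4; 0 0 1]
T6·…·T1 = [-8/13 21/13 124/13; 73/65 -86/65 -108/13; 0 0 1]
det M = -1; M⁻¹ = [86/65 21/13 4/5; 73/65 8/13 -28/5; 0 0 1]
M⁻¹ · (14, -66/5)ᵀ = (-2, 2)ᵀ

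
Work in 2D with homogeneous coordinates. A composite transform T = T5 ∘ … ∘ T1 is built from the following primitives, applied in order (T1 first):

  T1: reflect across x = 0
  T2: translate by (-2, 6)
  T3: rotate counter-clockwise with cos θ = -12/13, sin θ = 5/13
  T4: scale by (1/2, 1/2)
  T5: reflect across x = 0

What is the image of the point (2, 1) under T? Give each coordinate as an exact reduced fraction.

T1 reflect across x = 0: (2, 1) → (-2, 1)
T2 translate by (-2, 6): (-2, 1) → (-4, 7)
T3 rotate counter-clockwise with cos θ = -12/13, sin θ = 5/13: (-4, 7) → (1, -8)
T4 scale by (1/2, 1/2): (1, -8) → (1/2, -4)
T5 reflect across x = 0: (1/2, -4) → (-1/2, -4)

T(p) = (-1/2, -4)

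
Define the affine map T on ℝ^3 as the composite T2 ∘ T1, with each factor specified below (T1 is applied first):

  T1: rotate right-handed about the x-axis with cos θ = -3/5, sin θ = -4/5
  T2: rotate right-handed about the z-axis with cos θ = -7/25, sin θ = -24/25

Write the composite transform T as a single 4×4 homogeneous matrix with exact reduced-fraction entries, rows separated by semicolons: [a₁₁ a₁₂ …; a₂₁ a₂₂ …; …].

T = [-7/25 -72/125 96/125 0; -24/25 21/125 -28/125 0; 0 -4/5 -3/5 0; 0 0 0 1]

T1 = [1 0 0 0; 0 -3/5 4/5 0; 0 -4/5 -3/5 0; 0 0 0 1]
T2·T1 = [-7/25 -72/125 96/125 0; -24/25 21/125 -28/125 0; 0 -4/5 -3/5 0; 0 0 0 1]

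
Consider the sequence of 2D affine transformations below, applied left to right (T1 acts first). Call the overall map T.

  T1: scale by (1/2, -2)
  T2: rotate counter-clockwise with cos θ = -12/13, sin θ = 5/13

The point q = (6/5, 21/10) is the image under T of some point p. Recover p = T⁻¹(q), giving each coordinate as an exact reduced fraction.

p = (-3/5, 6/5)

T1 = [1/2 0 0; 0 -2 0; 0 0 1]
T2·T1 = [-6/13 10/13 0; 5/26 24/13 0; 0 0 1]
det M = -1; M⁻¹ = [-24/13 10/13 0; 5/26 6/13 0; 0 0 1]
M⁻¹ · (6/5, 21/10)ᵀ = (-3/5, 6/5)ᵀ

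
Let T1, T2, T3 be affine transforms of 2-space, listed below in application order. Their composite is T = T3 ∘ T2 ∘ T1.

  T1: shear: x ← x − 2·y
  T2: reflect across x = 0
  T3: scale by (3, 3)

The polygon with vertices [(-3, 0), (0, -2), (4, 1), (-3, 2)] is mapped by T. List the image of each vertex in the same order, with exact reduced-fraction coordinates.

T1 shear: x ← x − 2·y: (-3, 0) → (-3, 0); (0, -2) → (4, -2); (4, 1) → (2, 1); (-3, 2) → (-7, 2)
T2 reflect across x = 0: (-3, 0) → (3, 0); (4, -2) → (-4, -2); (2, 1) → (-2, 1); (-7, 2) → (7, 2)
T3 scale by (3, 3): (3, 0) → (9, 0); (-4, -2) → (-12, -6); (-2, 1) → (-6, 3); (7, 2) → (21, 6)

image vertices: (9, 0), (-12, -6), (-6, 3), (21, 6)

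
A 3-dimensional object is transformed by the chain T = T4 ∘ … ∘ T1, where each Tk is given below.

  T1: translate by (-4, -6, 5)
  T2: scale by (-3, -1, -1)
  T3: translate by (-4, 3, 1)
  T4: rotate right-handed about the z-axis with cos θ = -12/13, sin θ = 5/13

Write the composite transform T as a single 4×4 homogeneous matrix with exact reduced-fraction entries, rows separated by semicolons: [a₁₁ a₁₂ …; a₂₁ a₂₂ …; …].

T1 = [1 0 0 -4; 0 1 0 -6; 0 0 1 5; 0 0 0 1]
T2·T1 = [-3 0 0 12; 0 -1 0 6; 0 0 -1 -5; 0 0 0 1]
T3·…·T1 = [-3 0 0 8; 0 -1 0 9; 0 0 -1 -4; 0 0 0 1]
T4·…·T1 = [36/13 5/13 0 -141/13; -15/13 12/13 0 -68/13; 0 0 -1 -4; 0 0 0 1]

T = [36/13 5/13 0 -141/13; -15/13 12/13 0 -68/13; 0 0 -1 -4; 0 0 0 1]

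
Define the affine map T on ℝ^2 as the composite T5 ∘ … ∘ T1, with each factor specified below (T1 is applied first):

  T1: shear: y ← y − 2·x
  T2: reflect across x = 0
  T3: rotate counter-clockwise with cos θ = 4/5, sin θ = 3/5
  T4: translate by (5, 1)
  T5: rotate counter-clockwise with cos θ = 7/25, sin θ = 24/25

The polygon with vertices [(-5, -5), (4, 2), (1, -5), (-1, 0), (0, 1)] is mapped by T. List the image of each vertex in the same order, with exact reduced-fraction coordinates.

image vertices: (-6, 8), (933/125, 431/125), (918/125, 826/125), (-223/125, 664/125), (-62/125, 591/125)

T1 shear: y ← y − 2·x: (-5, -5) → (-5, 5); (4, 2) → (4, -6); (1, -5) → (1, -7); (-1, 0) → (-1, 2); (0, 1) → (0, 1)
T2 reflect across x = 0: (-5, 5) → (5, 5); (4, -6) → (-4, -6); (1, -7) → (-1, -7); (-1, 2) → (1, 2); (0, 1) → (0, 1)
T3 rotate counter-clockwise with cos θ = 4/5, sin θ = 3/5: (5, 5) → (1, 7); (-4, -6) → (2/5, -36/5); (-1, -7) → (17/5, -31/5); (1, 2) → (-2/5, 11/5); (0, 1) → (-3/5, 4/5)
T4 translate by (5, 1): (1, 7) → (6, 8); (2/5, -36/5) → (27/5, -31/5); (17/5, -31/5) → (42/5, -26/5); (-2/5, 11/5) → (23/5, 16/5); (-3/5, 4/5) → (22/5, 9/5)
T5 rotate counter-clockwise with cos θ = 7/25, sin θ = 24/25: (6, 8) → (-6, 8); (27/5, -31/5) → (933/125, 431/125); (42/5, -26/5) → (918/125, 826/125); (23/5, 16/5) → (-223/125, 664/125); (22/5, 9/5) → (-62/125, 591/125)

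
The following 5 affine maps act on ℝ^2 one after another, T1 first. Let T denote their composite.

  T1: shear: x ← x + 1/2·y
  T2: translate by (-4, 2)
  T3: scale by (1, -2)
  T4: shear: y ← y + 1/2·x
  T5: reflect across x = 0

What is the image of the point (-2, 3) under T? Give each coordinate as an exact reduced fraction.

T1 shear: x ← x + 1/2·y: (-2, 3) → (-1/2, 3)
T2 translate by (-4, 2): (-1/2, 3) → (-9/2, 5)
T3 scale by (1, -2): (-9/2, 5) → (-9/2, -10)
T4 shear: y ← y + 1/2·x: (-9/2, -10) → (-9/2, -49/4)
T5 reflect across x = 0: (-9/2, -49/4) → (9/2, -49/4)

T(p) = (9/2, -49/4)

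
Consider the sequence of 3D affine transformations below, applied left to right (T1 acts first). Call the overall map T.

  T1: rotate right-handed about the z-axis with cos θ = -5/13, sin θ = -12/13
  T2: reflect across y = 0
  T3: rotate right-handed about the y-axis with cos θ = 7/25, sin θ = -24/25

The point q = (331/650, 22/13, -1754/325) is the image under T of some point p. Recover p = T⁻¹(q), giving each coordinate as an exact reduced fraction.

p = (7/2, -4, -2)

T1 = [-5/13 12/13 0 0; -12/13 -5/13 0 0; 0 0 1 0; 0 0 0 1]
T2·T1 = [-5/13 12/13 0 0; 12/13 5/13 0 0; 0 0 1 0; 0 0 0 1]
T3·…·T1 = [-7/65 84/325 -24/25 0; 12/13 5/13 0 0; -24/65 288/325 7/25 0; 0 0 0 1]
det M = -1; M⁻¹ = [-7/65 12/13 -24/65 0; 84/325 5/13 288/325 0; -24/25 0 7/25 0; 0 0 0 1]
M⁻¹ · (331/650, 22/13, -1754/325)ᵀ = (7/2, -4, -2)ᵀ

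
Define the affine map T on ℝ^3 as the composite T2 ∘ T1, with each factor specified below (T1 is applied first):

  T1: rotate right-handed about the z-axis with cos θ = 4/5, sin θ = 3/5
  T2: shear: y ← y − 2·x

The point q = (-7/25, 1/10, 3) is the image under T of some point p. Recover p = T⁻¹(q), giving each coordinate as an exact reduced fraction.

T1 = [4/5 -3/5 0 0; 3/5 4/5 0 0; 0 0 1 0; 0 0 0 1]
T2·T1 = [4/5 -3/5 0 0; -1 2 0 0; 0 0 1 0; 0 0 0 1]
det M = 1; M⁻¹ = [2 3/5 0 0; 1 4/5 0 0; 0 0 1 0; 0 0 0 1]
M⁻¹ · (-7/25, 1/10, 3)ᵀ = (-1/2, -1/5, 3)ᵀ

p = (-1/2, -1/5, 3)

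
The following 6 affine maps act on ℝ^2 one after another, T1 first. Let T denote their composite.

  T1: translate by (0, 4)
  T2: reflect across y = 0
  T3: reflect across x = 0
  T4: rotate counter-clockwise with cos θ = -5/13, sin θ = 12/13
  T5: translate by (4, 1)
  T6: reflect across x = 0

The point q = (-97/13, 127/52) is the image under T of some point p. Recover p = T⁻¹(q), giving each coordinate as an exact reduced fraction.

T1 = [1 0 0; 0 1 4; 0 0 1]
T2·T1 = [1 0 0; 0 -1 -4; 0 0 1]
T3·…·T1 = [-1 0 0; 0 -1 -4; 0 0 1]
T4·…·T1 = [5/13 12/13 48/13; -12/13 5/13 20/13; 0 0 1]
T5·…·T1 = [5/13 12/13 100/13; -12/13 5/13 33/13; 0 0 1]
T6·…·T1 = [-5/13 -12/13 -100/13; -12/13 5/13 33/13; 0 0 1]
det M = -1; M⁻¹ = [-5/13 -12/13 -8/13; -12/13 5/13 -105/13; 0 0 1]
M⁻¹ · (-97/13, 127/52)ᵀ = (0, -1/4)ᵀ

p = (0, -1/4)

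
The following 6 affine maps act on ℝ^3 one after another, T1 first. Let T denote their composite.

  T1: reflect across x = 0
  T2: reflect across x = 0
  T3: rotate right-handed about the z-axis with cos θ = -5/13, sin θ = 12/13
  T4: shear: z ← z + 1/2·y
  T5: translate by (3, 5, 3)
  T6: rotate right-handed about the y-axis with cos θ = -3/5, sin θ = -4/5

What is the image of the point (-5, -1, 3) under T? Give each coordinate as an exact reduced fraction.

T1 reflect across x = 0: (-5, -1, 3) → (5, -1, 3)
T2 reflect across x = 0: (5, -1, 3) → (-5, -1, 3)
T3 rotate right-handed about the z-axis with cos θ = -5/13, sin θ = 12/13: (-5, -1, 3) → (37/13, -55/13, 3)
T4 shear: z ← z + 1/2·y: (37/13, -55/13, 3) → (37/13, -55/13, 23/26)
T5 translate by (3, 5, 3): (37/13, -55/13, 23/26) → (76/13, 10/13, 101/26)
T6 rotate right-handed about the y-axis with cos θ = -3/5, sin θ = -4/5: (76/13, 10/13, 101/26) → (-86/13, 10/13, 61/26)

T(p) = (-86/13, 10/13, 61/26)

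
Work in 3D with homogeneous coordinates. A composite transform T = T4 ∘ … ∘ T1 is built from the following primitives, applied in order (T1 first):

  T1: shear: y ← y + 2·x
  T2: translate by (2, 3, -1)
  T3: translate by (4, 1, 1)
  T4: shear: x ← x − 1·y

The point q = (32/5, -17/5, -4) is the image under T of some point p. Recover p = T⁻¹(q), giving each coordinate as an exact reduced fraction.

p = (-3, -7/5, -4)

T1 = [1 0 0 0; 2 1 0 0; 0 0 1 0; 0 0 0 1]
T2·T1 = [1 0 0 2; 2 1 0 3; 0 0 1 -1; 0 0 0 1]
T3·…·T1 = [1 0 0 6; 2 1 0 4; 0 0 1 0; 0 0 0 1]
T4·…·T1 = [-1 -1 0 2; 2 1 0 4; 0 0 1 0; 0 0 0 1]
det M = 1; M⁻¹ = [1 1 0 -6; -2 -1 0 8; 0 0 1 0; 0 0 0 1]
M⁻¹ · (32/5, -17/5, -4)ᵀ = (-3, -7/5, -4)ᵀ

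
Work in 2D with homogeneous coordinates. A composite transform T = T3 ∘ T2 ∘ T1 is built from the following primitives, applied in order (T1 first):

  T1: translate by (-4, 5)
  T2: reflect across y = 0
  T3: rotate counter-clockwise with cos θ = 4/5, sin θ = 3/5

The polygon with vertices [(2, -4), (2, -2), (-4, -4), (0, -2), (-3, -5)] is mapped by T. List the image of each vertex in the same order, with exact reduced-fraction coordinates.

T1 translate by (-4, 5): (2, -4) → (-2, 1); (2, -2) → (-2, 3); (-4, -4) → (-8, 1); (0, -2) → (-4, 3); (-3, -5) → (-7, 0)
T2 reflect across y = 0: (-2, 1) → (-2, -1); (-2, 3) → (-2, -3); (-8, 1) → (-8, -1); (-4, 3) → (-4, -3); (-7, 0) → (-7, 0)
T3 rotate counter-clockwise with cos θ = 4/5, sin θ = 3/5: (-2, -1) → (-1, -2); (-2, -3) → (1/5, -18/5); (-8, -1) → (-29/5, -28/5); (-4, -3) → (-7/5, -24/5); (-7, 0) → (-28/5, -21/5)

image vertices: (-1, -2), (1/5, -18/5), (-29/5, -28/5), (-7/5, -24/5), (-28/5, -21/5)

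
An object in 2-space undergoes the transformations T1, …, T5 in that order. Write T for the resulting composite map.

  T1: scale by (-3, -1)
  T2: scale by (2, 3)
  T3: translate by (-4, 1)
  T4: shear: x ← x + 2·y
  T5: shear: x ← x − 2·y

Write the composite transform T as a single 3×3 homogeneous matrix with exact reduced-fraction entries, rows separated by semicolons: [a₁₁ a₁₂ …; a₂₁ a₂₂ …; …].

T = [-6 0 -4; 0 -3 1; 0 0 1]

T1 = [-3 0 0; 0 -1 0; 0 0 1]
T2·T1 = [-6 0 0; 0 -3 0; 0 0 1]
T3·…·T1 = [-6 0 -4; 0 -3 1; 0 0 1]
T4·…·T1 = [-6 -6 -2; 0 -3 1; 0 0 1]
T5·…·T1 = [-6 0 -4; 0 -3 1; 0 0 1]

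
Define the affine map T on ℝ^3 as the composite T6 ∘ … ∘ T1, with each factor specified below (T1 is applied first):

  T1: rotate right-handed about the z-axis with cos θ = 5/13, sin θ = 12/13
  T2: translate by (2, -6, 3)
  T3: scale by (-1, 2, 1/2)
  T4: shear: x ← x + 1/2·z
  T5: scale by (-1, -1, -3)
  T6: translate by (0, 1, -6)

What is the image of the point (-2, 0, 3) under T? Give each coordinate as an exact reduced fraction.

T1 rotate right-handed about the z-axis with cos θ = 5/13, sin θ = 12/13: (-2, 0, 3) → (-10/13, -24/13, 3)
T2 translate by (2, -6, 3): (-10/13, -24/13, 3) → (16/13, -102/13, 6)
T3 scale by (-1, 2, 1/2): (16/13, -102/13, 6) → (-16/13, -204/13, 3)
T4 shear: x ← x + 1/2·z: (-16/13, -204/13, 3) → (7/26, -204/13, 3)
T5 scale by (-1, -1, -3): (7/26, -204/13, 3) → (-7/26, 204/13, -9)
T6 translate by (0, 1, -6): (-7/26, 204/13, -9) → (-7/26, 217/13, -15)

T(p) = (-7/26, 217/13, -15)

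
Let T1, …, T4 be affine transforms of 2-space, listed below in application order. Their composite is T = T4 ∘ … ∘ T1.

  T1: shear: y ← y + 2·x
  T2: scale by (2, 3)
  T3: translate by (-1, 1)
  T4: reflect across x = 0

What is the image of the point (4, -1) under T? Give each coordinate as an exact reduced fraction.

T(p) = (-7, 22)

T1 shear: y ← y + 2·x: (4, -1) → (4, 7)
T2 scale by (2, 3): (4, 7) → (8, 21)
T3 translate by (-1, 1): (8, 21) → (7, 22)
T4 reflect across x = 0: (7, 22) → (-7, 22)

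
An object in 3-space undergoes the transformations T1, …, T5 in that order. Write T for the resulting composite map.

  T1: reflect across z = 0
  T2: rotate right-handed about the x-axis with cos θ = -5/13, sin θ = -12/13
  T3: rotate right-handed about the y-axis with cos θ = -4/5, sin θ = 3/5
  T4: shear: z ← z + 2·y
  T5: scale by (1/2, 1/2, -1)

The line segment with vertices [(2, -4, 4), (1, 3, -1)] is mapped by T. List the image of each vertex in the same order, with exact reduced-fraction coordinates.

T1 reflect across z = 0: (2, -4, 4) → (2, -4, -4); (1, 3, -1) → (1, 3, 1)
T2 rotate right-handed about the x-axis with cos θ = -5/13, sin θ = -12/13: (2, -4, -4) → (2, -28/13, 68/13); (1, 3, 1) → (1, -3/13, -41/13)
T3 rotate right-handed about the y-axis with cos θ = -4/5, sin θ = 3/5: (2, -28/13, 68/13) → (20/13, -28/13, -70/13); (1, -3/13, -41/13) → (-35/13, -3/13, 25/13)
T4 shear: z ← z + 2·y: (20/13, -28/13, -70/13) → (20/13, -28/13, -126/13); (-35/13, -3/13, 25/13) → (-35/13, -3/13, 19/13)
T5 scale by (1/2, 1/2, -1): (20/13, -28/13, -126/13) → (10/13, -14/13, 126/13); (-35/13, -3/13, 19/13) → (-35/26, -3/26, -19/13)

image vertices: (10/13, -14/13, 126/13), (-35/26, -3/26, -19/13)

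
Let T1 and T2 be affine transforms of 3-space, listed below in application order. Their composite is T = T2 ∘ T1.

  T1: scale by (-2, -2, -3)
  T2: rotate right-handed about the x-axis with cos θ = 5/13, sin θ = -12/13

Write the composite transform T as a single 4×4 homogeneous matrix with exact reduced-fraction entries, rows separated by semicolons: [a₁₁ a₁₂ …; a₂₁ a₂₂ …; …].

T1 = [-2 0 0 0; 0 -2 0 0; 0 0 -3 0; 0 0 0 1]
T2·T1 = [-2 0 0 0; 0 -10/13 -36/13 0; 0 24/13 -15/13 0; 0 0 0 1]

T = [-2 0 0 0; 0 -10/13 -36/13 0; 0 24/13 -15/13 0; 0 0 0 1]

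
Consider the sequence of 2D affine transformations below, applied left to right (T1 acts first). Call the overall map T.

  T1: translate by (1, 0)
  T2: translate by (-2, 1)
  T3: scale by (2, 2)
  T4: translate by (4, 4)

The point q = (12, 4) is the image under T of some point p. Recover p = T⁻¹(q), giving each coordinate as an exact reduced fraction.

p = (5, -1)

T1 = [1 0 1; 0 1 0; 0 0 1]
T2·T1 = [1 0 -1; 0 1 1; 0 0 1]
T3·…·T1 = [2 0 -2; 0 2 2; 0 0 1]
T4·…·T1 = [2 0 2; 0 2 6; 0 0 1]
det M = 4; M⁻¹ = [1/2 0 -1; 0 1/2 -3; 0 0 1]
M⁻¹ · (12, 4)ᵀ = (5, -1)ᵀ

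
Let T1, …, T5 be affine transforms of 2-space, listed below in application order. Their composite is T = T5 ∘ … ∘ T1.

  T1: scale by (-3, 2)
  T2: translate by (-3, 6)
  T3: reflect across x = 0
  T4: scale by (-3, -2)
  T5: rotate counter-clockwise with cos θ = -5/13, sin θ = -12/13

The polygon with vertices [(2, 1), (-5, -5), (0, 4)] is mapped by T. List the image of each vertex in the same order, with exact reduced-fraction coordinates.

T1 scale by (-3, 2): (2, 1) → (-6, 2); (-5, -5) → (15, -10); (0, 4) → (0, 8)
T2 translate by (-3, 6): (-6, 2) → (-9, 8); (15, -10) → (12, -4); (0, 8) → (-3, 14)
T3 reflect across x = 0: (-9, 8) → (9, 8); (12, -4) → (-12, -4); (-3, 14) → (3, 14)
T4 scale by (-3, -2): (9, 8) → (-27, -16); (-12, -4) → (36, 8); (3, 14) → (-9, -28)
T5 rotate counter-clockwise with cos θ = -5/13, sin θ = -12/13: (-27, -16) → (-57/13, 404/13); (36, 8) → (-84/13, -472/13); (-9, -28) → (-291/13, 248/13)

image vertices: (-57/13, 404/13), (-84/13, -472/13), (-291/13, 248/13)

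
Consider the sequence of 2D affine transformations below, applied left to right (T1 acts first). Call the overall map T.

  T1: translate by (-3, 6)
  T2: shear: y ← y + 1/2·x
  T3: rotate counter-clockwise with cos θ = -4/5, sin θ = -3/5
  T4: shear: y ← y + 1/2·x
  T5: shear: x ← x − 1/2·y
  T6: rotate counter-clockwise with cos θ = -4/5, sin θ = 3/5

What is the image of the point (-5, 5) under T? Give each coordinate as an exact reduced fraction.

T(p) = (-469/50, 141/100)

T1 translate by (-3, 6): (-5, 5) → (-8, 11)
T2 shear: y ← y + 1/2·x: (-8, 11) → (-8, 7)
T3 rotate counter-clockwise with cos θ = -4/5, sin θ = -3/5: (-8, 7) → (53/5, -4/5)
T4 shear: y ← y + 1/2·x: (53/5, -4/5) → (53/5, 9/2)
T5 shear: x ← x − 1/2·y: (53/5, 9/2) → (167/20, 9/2)
T6 rotate counter-clockwise with cos θ = -4/5, sin θ = 3/5: (167/20, 9/2) → (-469/50, 141/100)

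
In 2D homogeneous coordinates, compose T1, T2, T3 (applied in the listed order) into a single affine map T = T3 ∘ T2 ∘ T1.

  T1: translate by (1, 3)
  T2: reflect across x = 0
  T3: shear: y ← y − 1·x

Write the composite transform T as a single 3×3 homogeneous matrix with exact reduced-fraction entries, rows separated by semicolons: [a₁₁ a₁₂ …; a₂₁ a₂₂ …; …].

T = [-1 0 -1; 1 1 4; 0 0 1]

T1 = [1 0 1; 0 1 3; 0 0 1]
T2·T1 = [-1 0 -1; 0 1 3; 0 0 1]
T3·…·T1 = [-1 0 -1; 1 1 4; 0 0 1]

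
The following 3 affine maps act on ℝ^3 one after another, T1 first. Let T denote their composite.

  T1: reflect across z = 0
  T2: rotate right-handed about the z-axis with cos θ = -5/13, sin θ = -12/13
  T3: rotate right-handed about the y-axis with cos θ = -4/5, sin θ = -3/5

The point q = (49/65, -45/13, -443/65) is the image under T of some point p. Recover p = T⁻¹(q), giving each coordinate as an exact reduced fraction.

T1 = [1 0 0 0; 0 1 0 0; 0 0 -1 0; 0 0 0 1]
T2·T1 = [-5/13 12/13 0 0; -12/13 -5/13 0 0; 0 0 -1 0; 0 0 0 1]
T3·…·T1 = [4/13 -48/65 3/5 0; -12/13 -5/13 0 0; -3/13 36/65 4/5 0; 0 0 0 1]
det M = -1; M⁻¹ = [4/13 -12/13 -3/13 0; -48/65 -5/13 36/65 0; 3/5 0 4/5 0; 0 0 0 1]
M⁻¹ · (49/65, -45/13, -443/65)ᵀ = (5, -3, -5)ᵀ

p = (5, -3, -5)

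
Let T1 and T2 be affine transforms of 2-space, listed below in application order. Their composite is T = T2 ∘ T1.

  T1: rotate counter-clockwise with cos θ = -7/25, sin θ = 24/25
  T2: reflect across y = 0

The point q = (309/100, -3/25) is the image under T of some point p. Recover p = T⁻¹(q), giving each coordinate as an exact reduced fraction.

p = (-3/4, -3)

T1 = [-7/25 -24/25 0; 24/25 -7/25 0; 0 0 1]
T2·T1 = [-7/25 -24/25 0; -24/25 7/25 0; 0 0 1]
det M = -1; M⁻¹ = [-7/25 -24/25 0; -24/25 7/25 0; 0 0 1]
M⁻¹ · (309/100, -3/25)ᵀ = (-3/4, -3)ᵀ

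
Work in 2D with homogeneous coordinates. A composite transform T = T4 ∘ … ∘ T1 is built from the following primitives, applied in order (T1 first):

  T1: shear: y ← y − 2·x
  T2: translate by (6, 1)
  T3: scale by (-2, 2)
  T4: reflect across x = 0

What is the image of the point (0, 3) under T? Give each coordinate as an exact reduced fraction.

T1 shear: y ← y − 2·x: (0, 3) → (0, 3)
T2 translate by (6, 1): (0, 3) → (6, 4)
T3 scale by (-2, 2): (6, 4) → (-12, 8)
T4 reflect across x = 0: (-12, 8) → (12, 8)

T(p) = (12, 8)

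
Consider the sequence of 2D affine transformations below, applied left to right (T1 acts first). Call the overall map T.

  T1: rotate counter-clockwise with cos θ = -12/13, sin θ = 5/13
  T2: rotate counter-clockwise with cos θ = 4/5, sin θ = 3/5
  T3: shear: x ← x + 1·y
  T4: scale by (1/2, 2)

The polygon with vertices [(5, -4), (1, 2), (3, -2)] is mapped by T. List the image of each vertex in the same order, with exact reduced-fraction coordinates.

image vertices: (-207/130, 344/65), (-173/130, -284/65), (-11/10, 12/5)

T1 rotate counter-clockwise with cos θ = -12/13, sin θ = 5/13: (5, -4) → (-40/13, 73/13); (1, 2) → (-22/13, -19/13); (3, -2) → (-2, 3)
T2 rotate counter-clockwise with cos θ = 4/5, sin θ = 3/5: (-40/13, 73/13) → (-379/65, 172/65); (-22/13, -19/13) → (-31/65, -142/65); (-2, 3) → (-17/5, 6/5)
T3 shear: x ← x + 1·y: (-379/65, 172/65) → (-207/65, 172/65); (-31/65, -142/65) → (-173/65, -142/65); (-17/5, 6/5) → (-11/5, 6/5)
T4 scale by (1/2, 2): (-207/65, 172/65) → (-207/130, 344/65); (-173/65, -142/65) → (-173/130, -284/65); (-11/5, 6/5) → (-11/10, 12/5)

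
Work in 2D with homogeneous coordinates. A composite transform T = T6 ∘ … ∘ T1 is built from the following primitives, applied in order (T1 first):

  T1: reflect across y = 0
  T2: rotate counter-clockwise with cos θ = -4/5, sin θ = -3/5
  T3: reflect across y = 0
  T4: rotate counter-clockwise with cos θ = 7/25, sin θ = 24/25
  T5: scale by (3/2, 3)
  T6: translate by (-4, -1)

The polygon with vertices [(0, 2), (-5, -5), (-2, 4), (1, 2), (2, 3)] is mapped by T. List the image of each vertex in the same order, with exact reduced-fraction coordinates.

image vertices: (-11/5, -29/5), (-5/2, 20), (2, -7), (-17/5, -38/5), (-37/10, -59/5)

T1 reflect across y = 0: (0, 2) → (0, -2); (-5, -5) → (-5, 5); (-2, 4) → (-2, -4); (1, 2) → (1, -2); (2, 3) → (2, -3)
T2 rotate counter-clockwise with cos θ = -4/5, sin θ = -3/5: (0, -2) → (-6/5, 8/5); (-5, 5) → (7, -1); (-2, -4) → (-4/5, 22/5); (1, -2) → (-2, 1); (2, -3) → (-17/5, 6/5)
T3 reflect across y = 0: (-6/5, 8/5) → (-6/5, -8/5); (7, -1) → (7, 1); (-4/5, 22/5) → (-4/5, -22/5); (-2, 1) → (-2, -1); (-17/5, 6/5) → (-17/5, -6/5)
T4 rotate counter-clockwise with cos θ = 7/25, sin θ = 24/25: (-6/5, -8/5) → (6/5, -8/5); (7, 1) → (1, 7); (-4/5, -22/5) → (4, -2); (-2, -1) → (2/5, -11/5); (-17/5, -6/5) → (1/5, -18/5)
T5 scale by (3/2, 3): (6/5, -8/5) → (9/5, -24/5); (1, 7) → (3/2, 21); (4, -2) → (6, -6); (2/5, -11/5) → (3/5, -33/5); (1/5, -18/5) → (3/10, -54/5)
T6 translate by (-4, -1): (9/5, -24/5) → (-11/5, -29/5); (3/2, 21) → (-5/2, 20); (6, -6) → (2, -7); (3/5, -33/5) → (-17/5, -38/5); (3/10, -54/5) → (-37/10, -59/5)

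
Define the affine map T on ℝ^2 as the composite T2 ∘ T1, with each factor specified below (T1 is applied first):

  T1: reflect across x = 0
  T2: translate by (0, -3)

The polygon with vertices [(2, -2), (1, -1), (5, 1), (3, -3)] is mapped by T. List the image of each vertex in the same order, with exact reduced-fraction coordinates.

T1 reflect across x = 0: (2, -2) → (-2, -2); (1, -1) → (-1, -1); (5, 1) → (-5, 1); (3, -3) → (-3, -3)
T2 translate by (0, -3): (-2, -2) → (-2, -5); (-1, -1) → (-1, -4); (-5, 1) → (-5, -2); (-3, -3) → (-3, -6)

image vertices: (-2, -5), (-1, -4), (-5, -2), (-3, -6)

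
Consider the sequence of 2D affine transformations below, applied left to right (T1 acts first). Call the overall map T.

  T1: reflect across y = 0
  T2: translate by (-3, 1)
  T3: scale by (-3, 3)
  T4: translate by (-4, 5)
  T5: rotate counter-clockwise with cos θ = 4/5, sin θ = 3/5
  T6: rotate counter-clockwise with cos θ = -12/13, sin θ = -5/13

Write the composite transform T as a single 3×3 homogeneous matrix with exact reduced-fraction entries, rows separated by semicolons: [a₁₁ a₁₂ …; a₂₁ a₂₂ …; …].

T1 = [1 0 0; 0 -1 0; 0 0 1]
T2·T1 = [1 0 -3; 0 -1 1; 0 0 1]
T3·…·T1 = [-3 0 9; 0 -3 3; 0 0 1]
T4·…·T1 = [-3 0 5; 0 -3 8; 0 0 1]
T5·…·T1 = [-12/5 9/5 -4/5; -9/5 -12/5 47/5; 0 0 1]
T6·…·T1 = [99/65 -168/65 283/65; 168/65 99/65 -544/65; 0 0 1]

T = [99/65 -168/65 283/65; 168/65 99/65 -544/65; 0 0 1]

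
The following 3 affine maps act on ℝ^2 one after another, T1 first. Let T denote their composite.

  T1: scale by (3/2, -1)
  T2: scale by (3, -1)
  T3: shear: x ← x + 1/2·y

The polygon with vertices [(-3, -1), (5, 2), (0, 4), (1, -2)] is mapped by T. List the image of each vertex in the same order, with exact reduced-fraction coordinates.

image vertices: (-14, -1), (47/2, 2), (2, 4), (7/2, -2)

T1 scale by (3/2, -1): (-3, -1) → (-9/2, 1); (5, 2) → (15/2, -2); (0, 4) → (0, -4); (1, -2) → (3/2, 2)
T2 scale by (3, -1): (-9/2, 1) → (-27/2, -1); (15/2, -2) → (45/2, 2); (0, -4) → (0, 4); (3/2, 2) → (9/2, -2)
T3 shear: x ← x + 1/2·y: (-27/2, -1) → (-14, -1); (45/2, 2) → (47/2, 2); (0, 4) → (2, 4); (9/2, -2) → (7/2, -2)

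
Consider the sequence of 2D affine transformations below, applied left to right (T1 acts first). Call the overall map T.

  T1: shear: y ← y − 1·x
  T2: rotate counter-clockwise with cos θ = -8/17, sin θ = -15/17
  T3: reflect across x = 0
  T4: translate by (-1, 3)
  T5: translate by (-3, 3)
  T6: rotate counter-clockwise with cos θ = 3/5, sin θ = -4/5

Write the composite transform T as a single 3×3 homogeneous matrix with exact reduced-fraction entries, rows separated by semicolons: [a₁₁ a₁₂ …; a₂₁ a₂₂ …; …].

T = [41/85 -77/85 12/5; -113/85 36/85 34/5; 0 0 1]

T1 = [1 0 0; -1 1 0; 0 0 1]
T2·T1 = [-23/17 15/17 0; -7/17 -8/17 0; 0 0 1]
T3·…·T1 = [23/17 -15/17 0; -7/17 -8/17 0; 0 0 1]
T4·…·T1 = [23/17 -15/17 -1; -7/17 -8/17 3; 0 0 1]
T5·…·T1 = [23/17 -15/17 -4; -7/17 -8/17 6; 0 0 1]
T6·…·T1 = [41/85 -77/85 12/5; -113/85 36/85 34/5; 0 0 1]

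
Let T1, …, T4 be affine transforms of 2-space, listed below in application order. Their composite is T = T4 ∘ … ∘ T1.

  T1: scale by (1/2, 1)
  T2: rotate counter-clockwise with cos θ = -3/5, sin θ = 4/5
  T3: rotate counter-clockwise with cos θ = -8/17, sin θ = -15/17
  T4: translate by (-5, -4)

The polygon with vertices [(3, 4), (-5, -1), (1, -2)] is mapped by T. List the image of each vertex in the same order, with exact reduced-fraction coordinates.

image vertices: (-351/85, 31/170), (-622/85, -913/170), (-21/5, -59/10)

T1 scale by (1/2, 1): (3, 4) → (3/2, 4); (-5, -1) → (-5/2, -1); (1, -2) → (1/2, -2)
T2 rotate counter-clockwise with cos θ = -3/5, sin θ = 4/5: (3/2, 4) → (-41/10, -6/5); (-5/2, -1) → (23/10, -7/5); (1/2, -2) → (13/10, 8/5)
T3 rotate counter-clockwise with cos θ = -8/17, sin θ = -15/17: (-41/10, -6/5) → (74/85, 711/170); (23/10, -7/5) → (-197/85, -233/170); (13/10, 8/5) → (4/5, -19/10)
T4 translate by (-5, -4): (74/85, 711/170) → (-351/85, 31/170); (-197/85, -233/170) → (-622/85, -913/170); (4/5, -19/10) → (-21/5, -59/10)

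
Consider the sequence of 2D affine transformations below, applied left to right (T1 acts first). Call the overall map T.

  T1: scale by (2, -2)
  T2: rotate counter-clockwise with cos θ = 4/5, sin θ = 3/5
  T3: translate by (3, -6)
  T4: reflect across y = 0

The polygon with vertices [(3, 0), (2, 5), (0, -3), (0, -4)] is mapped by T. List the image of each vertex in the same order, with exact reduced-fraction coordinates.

image vertices: (39/5, 12/5), (61/5, 58/5), (-3/5, 6/5), (-9/5, -2/5)

T1 scale by (2, -2): (3, 0) → (6, 0); (2, 5) → (4, -10); (0, -3) → (0, 6); (0, -4) → (0, 8)
T2 rotate counter-clockwise with cos θ = 4/5, sin θ = 3/5: (6, 0) → (24/5, 18/5); (4, -10) → (46/5, -28/5); (0, 6) → (-18/5, 24/5); (0, 8) → (-24/5, 32/5)
T3 translate by (3, -6): (24/5, 18/5) → (39/5, -12/5); (46/5, -28/5) → (61/5, -58/5); (-18/5, 24/5) → (-3/5, -6/5); (-24/5, 32/5) → (-9/5, 2/5)
T4 reflect across y = 0: (39/5, -12/5) → (39/5, 12/5); (61/5, -58/5) → (61/5, 58/5); (-3/5, -6/5) → (-3/5, 6/5); (-9/5, 2/5) → (-9/5, -2/5)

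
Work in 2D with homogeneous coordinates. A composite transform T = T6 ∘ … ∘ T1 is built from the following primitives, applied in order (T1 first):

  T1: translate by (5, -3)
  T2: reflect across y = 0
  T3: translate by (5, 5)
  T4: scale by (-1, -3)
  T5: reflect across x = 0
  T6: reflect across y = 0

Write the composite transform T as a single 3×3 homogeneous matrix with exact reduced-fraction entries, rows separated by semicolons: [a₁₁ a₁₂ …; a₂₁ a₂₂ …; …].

T = [1 0 10; 0 -3 24; 0 0 1]

T1 = [1 0 5; 0 1 -3; 0 0 1]
T2·T1 = [1 0 5; 0 -1 3; 0 0 1]
T3·…·T1 = [1 0 10; 0 -1 8; 0 0 1]
T4·…·T1 = [-1 0 -10; 0 3 -24; 0 0 1]
T5·…·T1 = [1 0 10; 0 3 -24; 0 0 1]
T6·…·T1 = [1 0 10; 0 -3 24; 0 0 1]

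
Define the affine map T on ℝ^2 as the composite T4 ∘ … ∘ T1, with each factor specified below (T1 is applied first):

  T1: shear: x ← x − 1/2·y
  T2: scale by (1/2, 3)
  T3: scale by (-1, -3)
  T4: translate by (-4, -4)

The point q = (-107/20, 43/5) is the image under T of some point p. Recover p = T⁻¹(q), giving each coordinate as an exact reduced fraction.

T1 = [1 -1/2 0; 0 1 0; 0 0 1]
T2·T1 = [1/2 -1/4 0; 0 3 0; 0 0 1]
T3·…·T1 = [-1/2 1/4 0; 0 -9 0; 0 0 1]
T4·…·T1 = [-1/2 1/4 -4; 0 -9 -4; 0 0 1]
det M = 9/2; M⁻¹ = [-2 -1/18 -74/9; 0 -1/9 -4/9; 0 0 1]
M⁻¹ · (-107/20, 43/5)ᵀ = (2, -7/5)ᵀ

p = (2, -7/5)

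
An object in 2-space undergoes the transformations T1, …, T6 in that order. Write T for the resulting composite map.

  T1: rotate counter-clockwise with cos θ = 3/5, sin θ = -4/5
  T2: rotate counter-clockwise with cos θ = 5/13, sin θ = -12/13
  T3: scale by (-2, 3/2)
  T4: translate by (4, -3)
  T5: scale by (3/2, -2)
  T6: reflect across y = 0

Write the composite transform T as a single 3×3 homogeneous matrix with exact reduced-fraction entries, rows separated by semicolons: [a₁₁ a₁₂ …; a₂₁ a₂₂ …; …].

T1 = [3/5 4/5 0; -4/5 3/5 0; 0 0 1]
T2·T1 = [-33/65 56/65 0; -56/65 -33/65 0; 0 0 1]
T3·…·T1 = [66/65 -112/65 0; -84/65 -99/130 0; 0 0 1]
T4·…·T1 = [66/65 -112/65 4; -84/65 -99/130 -3; 0 0 1]
T5·…·T1 = [99/65 -168/65 6; 168/65 99/65 6; 0 0 1]
T6·…·T1 = [99/65 -168/65 6; -168/65 -99/65 -6; 0 0 1]

T = [99/65 -168/65 6; -168/65 -99/65 -6; 0 0 1]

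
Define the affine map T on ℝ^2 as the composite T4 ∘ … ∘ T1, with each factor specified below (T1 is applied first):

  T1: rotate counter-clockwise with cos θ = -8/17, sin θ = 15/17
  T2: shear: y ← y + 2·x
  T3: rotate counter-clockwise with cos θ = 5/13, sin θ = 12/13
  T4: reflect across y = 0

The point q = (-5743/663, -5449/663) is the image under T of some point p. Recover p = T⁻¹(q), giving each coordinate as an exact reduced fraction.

p = (1/3, -5)

T1 = [-8/17 -15/17 0; 15/17 -8/17 0; 0 0 1]
T2·T1 = [-8/17 -15/17 0; -1/17 -38/17 0; 0 0 1]
T3·…·T1 = [-28/221 381/221 0; -101/221 -370/221 0; 0 0 1]
T4·…·T1 = [-28/221 381/221 0; 101/221 370/221 0; 0 0 1]
det M = -1; M⁻¹ = [-370/221 381/221 0; 101/221 28/221 0; 0 0 1]
M⁻¹ · (-5743/663, -5449/663)ᵀ = (1/3, -5)ᵀ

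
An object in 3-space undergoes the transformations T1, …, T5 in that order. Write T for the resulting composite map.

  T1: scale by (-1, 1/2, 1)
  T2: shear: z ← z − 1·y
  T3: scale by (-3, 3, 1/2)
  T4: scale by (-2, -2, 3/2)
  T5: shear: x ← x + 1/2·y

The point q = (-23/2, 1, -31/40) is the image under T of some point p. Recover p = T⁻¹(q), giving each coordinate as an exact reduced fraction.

p = (2, -1/3, -6/5)

T1 = [-1 0 0 0; 0 1/2 0 0; 0 0 1 0; 0 0 0 1]
T2·T1 = [-1 0 0 0; 0 1/2 0 0; 0 -1/2 1 0; 0 0 0 1]
T3·…·T1 = [3 0 0 0; 0 3/2 0 0; 0 -1/4 1/2 0; 0 0 0 1]
T4·…·T1 = [-6 0 0 0; 0 -3 0 0; 0 -3/8 3/4 0; 0 0 0 1]
T5·…·T1 = [-6 -3/2 0 0; 0 -3 0 0; 0 -3/8 3/4 0; 0 0 0 1]
det M = 27/2; M⁻¹ = [-1/6 1/12 0 0; 0 -1/3 0 0; 0 -1/6 4/3 0; 0 0 0 1]
M⁻¹ · (-23/2, 1, -31/40)ᵀ = (2, -1/3, -6/5)ᵀ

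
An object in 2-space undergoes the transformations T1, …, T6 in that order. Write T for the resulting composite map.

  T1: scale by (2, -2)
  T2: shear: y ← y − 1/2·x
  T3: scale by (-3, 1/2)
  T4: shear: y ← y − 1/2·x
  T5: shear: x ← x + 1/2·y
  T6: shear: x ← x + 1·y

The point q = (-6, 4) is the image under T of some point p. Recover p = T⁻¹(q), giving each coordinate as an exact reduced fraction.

T1 = [2 0 0; 0 -2 0; 0 0 1]
T2·T1 = [2 0 0; -1 -2 0; 0 0 1]
T3·…·T1 = [-6 0 0; -1/2 -1 0; 0 0 1]
T4·…·T1 = [-6 0 0; 5/2 -1 0; 0 0 1]
T5·…·T1 = [-19/4 -1/2 0; 5/2 -1 0; 0 0 1]
T6·…·T1 = [-9/4 -3/2 0; 5/2 -1 0; 0 0 1]
det M = 6; M⁻¹ = [-1/6 1/4 0; -5/12 -3/8 0; 0 0 1]
M⁻¹ · (-6, 4)ᵀ = (2, 1)ᵀ

p = (2, 1)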